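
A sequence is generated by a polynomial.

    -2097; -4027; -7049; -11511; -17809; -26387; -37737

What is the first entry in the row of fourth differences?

-48

First differences: -1930, -3022, -4462, -6298, -8578, -11350
Second differences: -1092, -1440, -1836, -2280, -2772
Third differences: -348, -396, -444, -492
Fourth differences: -48, -48, -48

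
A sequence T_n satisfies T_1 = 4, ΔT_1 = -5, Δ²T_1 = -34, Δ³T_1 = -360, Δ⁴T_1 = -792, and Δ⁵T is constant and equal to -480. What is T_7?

-22496

Build the table forward from the leading diagonal:
Δ⁵: -480, -480, -480, -480, -480, -480, -480
Δ⁴: -792, -1272, -1752, -2232, -2712, -3192, -3672
Δ³: -360, -1152, -2424, -4176, -6408, -9120, -12312
Δ²: -34, -394, -1546, -3970, -8146, -14554, -23674
Δ: -5, -39, -433, -1979, -5949, -14095, -28649
T: 4, -1, -40, -473, -2452, -8401, -22496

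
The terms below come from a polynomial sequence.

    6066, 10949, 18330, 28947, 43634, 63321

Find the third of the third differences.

930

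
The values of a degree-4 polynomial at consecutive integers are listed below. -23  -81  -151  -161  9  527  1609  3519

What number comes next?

6569

First differences: -58, -70, -10, 170, 518, 1082, 1910
Second differences: -12, 60, 180, 348, 564, 828
Third differences: 72, 120, 168, 216, 264
Fourth differences: 48, 48, 48, 48
The fourth differences are constant (48).
264 + 48 = 312;  828 + 312 = 1140;  1910 + 1140 = 3050;  3519 + 3050 = 6569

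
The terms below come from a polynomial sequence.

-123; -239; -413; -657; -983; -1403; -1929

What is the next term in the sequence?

Δ: -116  -174  -244  -326  -420  -526
Δ²: -58  -70  -82  -94  -106
Δ³: -12  -12  -12  -12
Third differences constant at -12.
-106 − 12 = -118;  -526 − 118 = -644;  -1929 − 644 = -2573

-2573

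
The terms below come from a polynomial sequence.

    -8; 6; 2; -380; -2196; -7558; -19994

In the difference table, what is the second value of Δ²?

-378

D1: 14, -4, -382, -1816, -5362, -12436
D2: -18, -378, -1434, -3546, -7074
D3: -360, -1056, -2112, -3528
D4: -696, -1056, -1416
D5: -360, -360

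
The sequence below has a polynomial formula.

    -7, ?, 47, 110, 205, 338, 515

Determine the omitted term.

Using the last 5 terms:
63, 95, 133, 177
32, 38, 44
6, 6
Constant third difference = 6.
Extend backward: 32 − 6 = 26;  63 − 26 = 37;  47 − 37 = 10

10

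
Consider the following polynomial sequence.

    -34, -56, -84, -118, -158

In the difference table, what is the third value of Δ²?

-6

D1: -22, -28, -34, -40
D2: -6, -6, -6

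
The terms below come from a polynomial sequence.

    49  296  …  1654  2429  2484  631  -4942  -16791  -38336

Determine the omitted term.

843

Using the last 7 terms:
D1: 775  55  -1853  -5573  -11849  -21545
D2: -720  -1908  -3720  -6276  -9696
D3: -1188  -1812  -2556  -3420
D4: -624  -744  -864
D5: -120  -120
Constant fifth difference = -120.
Extend backward: -624 + 120 = -504;  -1188 + 504 = -684;  -720 + 684 = -36;  775 + 36 = 811;  1654 − 811 = 843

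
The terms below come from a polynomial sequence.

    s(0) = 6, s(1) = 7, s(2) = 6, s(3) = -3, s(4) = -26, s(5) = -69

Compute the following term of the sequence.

First differences: 1  -1  -9  -23  -43
Second differences: -2  -8  -14  -20
Third differences: -6  -6  -6
The third differences are constant (-6).
-20 − 6 = -26;  -43 − 26 = -69;  -69 − 69 = -138

-138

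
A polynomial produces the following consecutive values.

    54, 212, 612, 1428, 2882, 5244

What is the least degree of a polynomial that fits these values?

First differences: 158, 400, 816, 1454, 2362
Second differences: 242, 416, 638, 908
Third differences: 174, 222, 270
Fourth differences: 48, 48
The fourth differences are constant, so the polynomial has degree 4.

4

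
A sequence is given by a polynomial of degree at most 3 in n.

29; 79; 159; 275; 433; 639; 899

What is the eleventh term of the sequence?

Δ: 50, 80, 116, 158, 206, 260
Δ²: 30, 36, 42, 48, 54
Δ³: 6, 6, 6, 6
The third differences are constant (6).
54 + 6 = 60;  260 + 60 = 320;  899 + 320 = 1219
60 + 6 = 66;  320 + 66 = 386;  1219 + 386 = 1605
66 + 6 = 72;  386 + 72 = 458;  1605 + 458 = 2063
72 + 6 = 78;  458 + 78 = 536;  2063 + 536 = 2599

2599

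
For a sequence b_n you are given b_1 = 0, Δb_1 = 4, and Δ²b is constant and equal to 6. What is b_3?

14

Build the table forward from the leading diagonal:
Second differences: 6  6  6
First differences: 4  10  16
b: 0  4  14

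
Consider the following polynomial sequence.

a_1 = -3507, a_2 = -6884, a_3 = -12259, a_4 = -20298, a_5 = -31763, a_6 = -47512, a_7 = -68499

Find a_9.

First differences: -3377  -5375  -8039  -11465  -15749  -20987
Second differences: -1998  -2664  -3426  -4284  -5238
Third differences: -666  -762  -858  -954
Fourth differences: -96  -96  -96
Fourth differences constant at -96.
-954 − 96 = -1050;  -5238 − 1050 = -6288;  -20987 − 6288 = -27275;  -68499 − 27275 = -95774
-1050 − 96 = -1146;  -6288 − 1146 = -7434;  -27275 − 7434 = -34709;  -95774 − 34709 = -130483

-130483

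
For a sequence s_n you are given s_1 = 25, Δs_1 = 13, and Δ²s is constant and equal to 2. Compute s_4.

70

Build the table forward from the leading diagonal:
Second differences: 2  2  2  2
First differences: 13  15  17  19
s: 25  38  53  70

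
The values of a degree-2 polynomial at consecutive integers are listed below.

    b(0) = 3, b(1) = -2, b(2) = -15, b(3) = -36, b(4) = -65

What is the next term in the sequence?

-102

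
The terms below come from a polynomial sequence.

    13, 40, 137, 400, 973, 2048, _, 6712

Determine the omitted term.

3865

Using the first 6 terms:
Δ: 27, 97, 263, 573, 1075
Δ²: 70, 166, 310, 502
Δ³: 96, 144, 192
Δ⁴: 48, 48
Constant fourth difference = 48.
Extend forward: 192 + 48 = 240;  502 + 240 = 742;  1075 + 742 = 1817;  2048 + 1817 = 3865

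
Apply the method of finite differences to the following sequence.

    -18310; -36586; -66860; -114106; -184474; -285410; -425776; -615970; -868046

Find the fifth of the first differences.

D1: -18276, -30274, -47246, -70368, -100936, -140366, -190194, -252076
D2: -11998, -16972, -23122, -30568, -39430, -49828, -61882
D3: -4974, -6150, -7446, -8862, -10398, -12054
D4: -1176, -1296, -1416, -1536, -1656
D5: -120, -120, -120, -120

-100936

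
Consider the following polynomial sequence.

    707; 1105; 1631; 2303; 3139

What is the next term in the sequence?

First differences: 398, 526, 672, 836
Second differences: 128, 146, 164
Third differences: 18, 18
Constant third difference = 18, so extend:
164 + 18 = 182;  836 + 182 = 1018;  3139 + 1018 = 4157

4157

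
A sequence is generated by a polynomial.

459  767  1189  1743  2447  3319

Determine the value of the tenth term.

8847

Δ: 308, 422, 554, 704, 872
Δ²: 114, 132, 150, 168
Δ³: 18, 18, 18
Constant third difference = 18, so extend:
168 + 18 = 186;  872 + 186 = 1058;  3319 + 1058 = 4377
186 + 18 = 204;  1058 + 204 = 1262;  4377 + 1262 = 5639
204 + 18 = 222;  1262 + 222 = 1484;  5639 + 1484 = 7123
222 + 18 = 240;  1484 + 240 = 1724;  7123 + 1724 = 8847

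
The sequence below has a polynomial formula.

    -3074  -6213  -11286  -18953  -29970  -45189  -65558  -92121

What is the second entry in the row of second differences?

-2594

First differences: -3139, -5073, -7667, -11017, -15219, -20369, -26563
Second differences: -1934, -2594, -3350, -4202, -5150, -6194
Third differences: -660, -756, -852, -948, -1044
Fourth differences: -96, -96, -96, -96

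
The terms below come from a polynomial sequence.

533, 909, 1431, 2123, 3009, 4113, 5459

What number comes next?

D1: 376  522  692  886  1104  1346
D2: 146  170  194  218  242
D3: 24  24  24  24
The third differences are constant (24).
242 + 24 = 266;  1346 + 266 = 1612;  5459 + 1612 = 7071

7071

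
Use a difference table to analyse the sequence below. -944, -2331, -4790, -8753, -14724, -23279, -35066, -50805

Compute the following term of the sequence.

-71288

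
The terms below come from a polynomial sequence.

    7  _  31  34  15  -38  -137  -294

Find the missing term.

18

Using the last 6 terms:
3  -19  -53  -99  -157
-22  -34  -46  -58
-12  -12  -12
Constant third difference = -12.
Extend backward: -22 + 12 = -10;  3 + 10 = 13;  31 − 13 = 18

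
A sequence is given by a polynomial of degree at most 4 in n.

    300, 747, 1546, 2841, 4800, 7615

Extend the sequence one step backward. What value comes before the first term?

D1: 447, 799, 1295, 1959, 2815
D2: 352, 496, 664, 856
D3: 144, 168, 192
D4: 24, 24
The fourth differences are constant at 24.
Work back: 144 − 24 = 120;  352 − 120 = 232;  447 − 232 = 215;  300 − 215 = 85

85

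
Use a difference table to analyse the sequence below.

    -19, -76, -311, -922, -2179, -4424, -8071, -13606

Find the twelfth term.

-66866

Δ: -57, -235, -611, -1257, -2245, -3647, -5535
Δ²: -178, -376, -646, -988, -1402, -1888
Δ³: -198, -270, -342, -414, -486
Δ⁴: -72, -72, -72, -72
Constant fourth difference = -72, so extend:
-486 − 72 = -558;  -1888 − 558 = -2446;  -5535 − 2446 = -7981;  -13606 − 7981 = -21587
-558 − 72 = -630;  -2446 − 630 = -3076;  -7981 − 3076 = -11057;  -21587 − 11057 = -32644
-630 − 72 = -702;  -3076 − 702 = -3778;  -11057 − 3778 = -14835;  -32644 − 14835 = -47479
-702 − 72 = -774;  -3778 − 774 = -4552;  -14835 − 4552 = -19387;  -47479 − 19387 = -66866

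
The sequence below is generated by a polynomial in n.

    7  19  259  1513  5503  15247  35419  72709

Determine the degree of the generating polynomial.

First differences: 12, 240, 1254, 3990, 9744, 20172, 37290
Second differences: 228, 1014, 2736, 5754, 10428, 17118
Third differences: 786, 1722, 3018, 4674, 6690
Fourth differences: 936, 1296, 1656, 2016
Fifth differences: 360, 360, 360
The fifth differences are constant, so the polynomial has degree 5.

5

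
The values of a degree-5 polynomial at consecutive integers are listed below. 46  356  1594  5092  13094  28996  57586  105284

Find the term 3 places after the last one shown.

456746

D1: 310, 1238, 3498, 8002, 15902, 28590, 47698
D2: 928, 2260, 4504, 7900, 12688, 19108
D3: 1332, 2244, 3396, 4788, 6420
D4: 912, 1152, 1392, 1632
D5: 240, 240, 240
Constant fifth difference = 240, so extend:
1632 + 240 = 1872;  6420 + 1872 = 8292;  19108 + 8292 = 27400;  47698 + 27400 = 75098;  105284 + 75098 = 180382
1872 + 240 = 2112;  8292 + 2112 = 10404;  27400 + 10404 = 37804;  75098 + 37804 = 112902;  180382 + 112902 = 293284
2112 + 240 = 2352;  10404 + 2352 = 12756;  37804 + 12756 = 50560;  112902 + 50560 = 163462;  293284 + 163462 = 456746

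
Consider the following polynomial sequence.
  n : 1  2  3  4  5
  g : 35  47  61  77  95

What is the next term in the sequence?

First differences: 12 , 14 , 16 , 18
Second differences: 2 , 2 , 2
Constant second difference = 2, so extend:
18 + 2 = 20;  95 + 20 = 115

115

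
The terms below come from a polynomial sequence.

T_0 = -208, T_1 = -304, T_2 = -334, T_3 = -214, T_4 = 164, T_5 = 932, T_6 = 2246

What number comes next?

4286

Δ: -96 , -30 , 120 , 378 , 768 , 1314
Δ²: 66 , 150 , 258 , 390 , 546
Δ³: 84 , 108 , 132 , 156
Δ⁴: 24 , 24 , 24
Constant fourth difference = 24, so extend:
156 + 24 = 180;  546 + 180 = 726;  1314 + 726 = 2040;  2246 + 2040 = 4286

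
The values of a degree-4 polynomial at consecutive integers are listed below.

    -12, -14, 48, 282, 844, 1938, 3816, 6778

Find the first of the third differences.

108

First differences: -2, 62, 234, 562, 1094, 1878, 2962
Second differences: 64, 172, 328, 532, 784, 1084
Third differences: 108, 156, 204, 252, 300
Fourth differences: 48, 48, 48, 48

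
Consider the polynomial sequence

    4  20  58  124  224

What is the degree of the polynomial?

3

16, 38, 66, 100
22, 28, 34
6, 6
The third differences are constant, so the polynomial has degree 3.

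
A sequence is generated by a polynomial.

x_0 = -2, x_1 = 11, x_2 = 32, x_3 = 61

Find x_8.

326

D1: 13 , 21 , 29
D2: 8 , 8
Second differences constant at 8.
29 + 8 = 37;  61 + 37 = 98
37 + 8 = 45;  98 + 45 = 143
45 + 8 = 53;  143 + 53 = 196
53 + 8 = 61;  196 + 61 = 257
61 + 8 = 69;  257 + 69 = 326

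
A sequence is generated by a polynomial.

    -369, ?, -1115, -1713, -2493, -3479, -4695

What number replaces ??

Using the last 5 terms:
First differences: -598  -780  -986  -1216
Second differences: -182  -206  -230
Third differences: -24  -24
Constant third difference = -24.
Extend backward: -182 + 24 = -158;  -598 + 158 = -440;  -1115 + 440 = -675

-675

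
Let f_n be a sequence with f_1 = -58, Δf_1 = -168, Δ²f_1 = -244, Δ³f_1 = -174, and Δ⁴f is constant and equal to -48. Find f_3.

-638

Build the table forward from the leading diagonal:
D4: -48, -48, -48
D3: -174, -222, -270
D2: -244, -418, -640
D1: -168, -412, -830
f: -58, -226, -638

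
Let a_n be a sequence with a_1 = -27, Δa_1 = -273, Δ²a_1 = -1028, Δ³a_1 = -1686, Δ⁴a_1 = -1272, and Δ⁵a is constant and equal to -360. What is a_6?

-35252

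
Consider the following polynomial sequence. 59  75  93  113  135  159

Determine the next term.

185

16, 18, 20, 22, 24
2, 2, 2, 2
The second differences are constant (2).
24 + 2 = 26;  159 + 26 = 185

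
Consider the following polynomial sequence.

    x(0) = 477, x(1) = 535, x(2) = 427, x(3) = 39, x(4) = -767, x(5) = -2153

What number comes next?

-4305

D1: 58, -108, -388, -806, -1386
D2: -166, -280, -418, -580
D3: -114, -138, -162
D4: -24, -24
Fourth differences constant at -24.
-162 − 24 = -186;  -580 − 186 = -766;  -1386 − 766 = -2152;  -2153 − 2152 = -4305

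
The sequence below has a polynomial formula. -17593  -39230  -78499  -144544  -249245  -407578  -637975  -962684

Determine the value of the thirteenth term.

-5092069

First differences: -21637, -39269, -66045, -104701, -158333, -230397, -324709
Second differences: -17632, -26776, -38656, -53632, -72064, -94312
Third differences: -9144, -11880, -14976, -18432, -22248
Fourth differences: -2736, -3096, -3456, -3816
Fifth differences: -360, -360, -360
Fifth differences constant at -360.
-3816 − 360 = -4176;  -22248 − 4176 = -26424;  -94312 − 26424 = -120736;  -324709 − 120736 = -445445;  -962684 − 445445 = -1408129
-4176 − 360 = -4536;  -26424 − 4536 = -30960;  -120736 − 30960 = -151696;  -445445 − 151696 = -597141;  -1408129 − 597141 = -2005270
-4536 − 360 = -4896;  -30960 − 4896 = -35856;  -151696 − 35856 = -187552;  -597141 − 187552 = -784693;  -2005270 − 784693 = -2789963
-4896 − 360 = -5256;  -35856 − 5256 = -41112;  -187552 − 41112 = -228664;  -784693 − 228664 = -1013357;  -2789963 − 1013357 = -3803320
-5256 − 360 = -5616;  -41112 − 5616 = -46728;  -228664 − 46728 = -275392;  -1013357 − 275392 = -1288749;  -3803320 − 1288749 = -5092069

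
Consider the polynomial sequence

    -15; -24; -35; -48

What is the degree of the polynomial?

-9, -11, -13
-2, -2
The second differences are constant, so the polynomial has degree 2.

2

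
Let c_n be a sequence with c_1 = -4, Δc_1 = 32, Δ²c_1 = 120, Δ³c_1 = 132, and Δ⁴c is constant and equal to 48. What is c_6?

2916

Build the table forward from the leading diagonal:
Fourth differences: 48  48  48  48  48  48
Third differences: 132  180  228  276  324  372
Second differences: 120  252  432  660  936  1260
First differences: 32  152  404  836  1496  2432
c: -4  28  180  584  1420  2916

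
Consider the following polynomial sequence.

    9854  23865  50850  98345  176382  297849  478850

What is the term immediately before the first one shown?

First differences: 14011  26985  47495  78037  121467  181001
Second differences: 12974  20510  30542  43430  59534
Third differences: 7536  10032  12888  16104
Fourth differences: 2496  2856  3216
Fifth differences: 360  360
The fifth differences are constant at 360.
Work back: 2496 − 360 = 2136;  7536 − 2136 = 5400;  12974 − 5400 = 7574;  14011 − 7574 = 6437;  9854 − 6437 = 3417

3417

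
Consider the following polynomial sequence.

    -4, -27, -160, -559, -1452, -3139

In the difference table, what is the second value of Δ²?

Δ: -23, -133, -399, -893, -1687
Δ²: -110, -266, -494, -794
Δ³: -156, -228, -300
Δ⁴: -72, -72

-266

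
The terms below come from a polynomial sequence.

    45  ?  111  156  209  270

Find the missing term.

74

Using the last 4 terms:
Δ: 45  53  61
Δ²: 8  8
Constant second difference = 8.
Extend backward: 45 − 8 = 37;  111 − 37 = 74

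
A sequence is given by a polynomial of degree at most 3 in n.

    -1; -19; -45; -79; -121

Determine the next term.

-171

First differences: -18 , -26 , -34 , -42
Second differences: -8 , -8 , -8
Constant second difference = -8, so extend:
-42 − 8 = -50;  -121 − 50 = -171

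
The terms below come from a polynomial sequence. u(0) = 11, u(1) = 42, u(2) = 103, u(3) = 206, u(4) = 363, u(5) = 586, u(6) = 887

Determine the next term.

Δ: 31  61  103  157  223  301
Δ²: 30  42  54  66  78
Δ³: 12  12  12  12
Third differences constant at 12.
78 + 12 = 90;  301 + 90 = 391;  887 + 391 = 1278

1278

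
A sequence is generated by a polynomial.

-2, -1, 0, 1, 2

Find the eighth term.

5

Δ: 1  1  1  1
First differences constant at 1.
2 + 1 = 3
3 + 1 = 4
4 + 1 = 5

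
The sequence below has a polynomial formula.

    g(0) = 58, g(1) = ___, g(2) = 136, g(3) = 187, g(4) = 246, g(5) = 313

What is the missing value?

93

Using the last 4 terms:
First differences: 51  59  67
Second differences: 8  8
Constant second difference = 8.
Extend backward: 51 − 8 = 43;  136 − 43 = 93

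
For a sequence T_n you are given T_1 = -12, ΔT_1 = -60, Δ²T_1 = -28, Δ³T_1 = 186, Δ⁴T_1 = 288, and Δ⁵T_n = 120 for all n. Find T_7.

Build the table forward from the leading diagonal:
Δ⁵: 120  120  120  120  120  120  120
Δ⁴: 288  408  528  648  768  888  1008
Δ³: 186  474  882  1410  2058  2826  3714
Δ²: -28  158  632  1514  2924  4982  7808
Δ: -60  -88  70  702  2216  5140  10122
T: -12  -72  -160  -90  612  2828  7968

7968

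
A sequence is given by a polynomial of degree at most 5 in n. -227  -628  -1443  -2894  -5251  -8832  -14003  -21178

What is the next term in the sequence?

-30819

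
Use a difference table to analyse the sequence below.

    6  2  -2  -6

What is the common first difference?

-4

D1: -4, -4, -4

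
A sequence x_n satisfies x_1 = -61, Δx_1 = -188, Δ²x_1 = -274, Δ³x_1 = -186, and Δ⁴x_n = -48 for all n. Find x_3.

Build the table forward from the leading diagonal:
Δ⁴: -48  -48  -48
Δ³: -186  -234  -282
Δ²: -274  -460  -694
Δ: -188  -462  -922
x: -61  -249  -711

-711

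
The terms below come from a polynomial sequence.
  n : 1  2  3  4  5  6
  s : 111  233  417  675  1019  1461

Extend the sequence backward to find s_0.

39

Δ: 122  184  258  344  442
Δ²: 62  74  86  98
Δ³: 12  12  12
The third differences are constant at 12.
Work back: 62 − 12 = 50;  122 − 50 = 72;  111 − 72 = 39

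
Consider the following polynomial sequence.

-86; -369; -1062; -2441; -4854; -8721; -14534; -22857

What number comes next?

-34326

D1: -283, -693, -1379, -2413, -3867, -5813, -8323
D2: -410, -686, -1034, -1454, -1946, -2510
D3: -276, -348, -420, -492, -564
D4: -72, -72, -72, -72
Fourth differences constant at -72.
-564 − 72 = -636;  -2510 − 636 = -3146;  -8323 − 3146 = -11469;  -22857 − 11469 = -34326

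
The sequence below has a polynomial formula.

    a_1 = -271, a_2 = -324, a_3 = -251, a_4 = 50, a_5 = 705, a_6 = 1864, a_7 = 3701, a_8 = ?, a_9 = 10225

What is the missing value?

6414

Using the first 7 terms:
-53, 73, 301, 655, 1159, 1837
126, 228, 354, 504, 678
102, 126, 150, 174
24, 24, 24
Constant fourth difference = 24.
Extend forward: 174 + 24 = 198;  678 + 198 = 876;  1837 + 876 = 2713;  3701 + 2713 = 6414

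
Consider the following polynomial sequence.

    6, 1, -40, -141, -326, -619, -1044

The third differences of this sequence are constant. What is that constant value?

-24

Δ: -5, -41, -101, -185, -293, -425
Δ²: -36, -60, -84, -108, -132
Δ³: -24, -24, -24, -24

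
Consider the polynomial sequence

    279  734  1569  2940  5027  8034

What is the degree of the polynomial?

455, 835, 1371, 2087, 3007
380, 536, 716, 920
156, 180, 204
24, 24
The fourth differences are constant, so the polynomial has degree 4.

4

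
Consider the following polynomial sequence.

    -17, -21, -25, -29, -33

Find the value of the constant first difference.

-4

Δ: -4, -4, -4, -4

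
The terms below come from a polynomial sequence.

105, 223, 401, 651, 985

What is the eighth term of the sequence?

D1: 118, 178, 250, 334
D2: 60, 72, 84
D3: 12, 12
The third differences are constant (12).
84 + 12 = 96;  334 + 96 = 430;  985 + 430 = 1415
96 + 12 = 108;  430 + 108 = 538;  1415 + 538 = 1953
108 + 12 = 120;  538 + 120 = 658;  1953 + 658 = 2611

2611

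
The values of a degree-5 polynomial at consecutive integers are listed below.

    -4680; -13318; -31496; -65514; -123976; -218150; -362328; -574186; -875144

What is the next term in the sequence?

-1290726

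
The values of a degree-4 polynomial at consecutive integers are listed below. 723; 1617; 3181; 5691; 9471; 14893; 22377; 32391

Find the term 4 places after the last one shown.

Δ: 894  1564  2510  3780  5422  7484  10014
Δ²: 670  946  1270  1642  2062  2530
Δ³: 276  324  372  420  468
Δ⁴: 48  48  48  48
Fourth differences constant at 48.
468 + 48 = 516;  2530 + 516 = 3046;  10014 + 3046 = 13060;  32391 + 13060 = 45451
516 + 48 = 564;  3046 + 564 = 3610;  13060 + 3610 = 16670;  45451 + 16670 = 62121
564 + 48 = 612;  3610 + 612 = 4222;  16670 + 4222 = 20892;  62121 + 20892 = 83013
612 + 48 = 660;  4222 + 660 = 4882;  20892 + 4882 = 25774;  83013 + 25774 = 108787

108787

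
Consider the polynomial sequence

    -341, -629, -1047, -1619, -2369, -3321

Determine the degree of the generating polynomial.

3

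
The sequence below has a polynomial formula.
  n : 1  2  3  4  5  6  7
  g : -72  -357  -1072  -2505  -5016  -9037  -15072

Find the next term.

-23697

First differences: -285 , -715 , -1433 , -2511 , -4021 , -6035
Second differences: -430 , -718 , -1078 , -1510 , -2014
Third differences: -288 , -360 , -432 , -504
Fourth differences: -72 , -72 , -72
Fourth differences constant at -72.
-504 − 72 = -576;  -2014 − 576 = -2590;  -6035 − 2590 = -8625;  -15072 − 8625 = -23697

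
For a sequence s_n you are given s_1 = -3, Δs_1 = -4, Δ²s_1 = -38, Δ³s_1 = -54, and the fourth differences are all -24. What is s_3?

-49

Build the table forward from the leading diagonal:
Fourth differences: -24, -24, -24
Third differences: -54, -78, -102
Second differences: -38, -92, -170
First differences: -4, -42, -134
s: -3, -7, -49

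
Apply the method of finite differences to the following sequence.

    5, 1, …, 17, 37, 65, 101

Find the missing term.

5

Using the last 4 terms:
Δ: 20  28  36
Δ²: 8  8
Constant second difference = 8.
Extend backward: 20 − 8 = 12;  17 − 12 = 5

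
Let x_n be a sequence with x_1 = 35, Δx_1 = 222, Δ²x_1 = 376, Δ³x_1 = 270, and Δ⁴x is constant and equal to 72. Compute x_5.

4331

Build the table forward from the leading diagonal:
D4: 72  72  72  72  72
D3: 270  342  414  486  558
D2: 376  646  988  1402  1888
D1: 222  598  1244  2232  3634
x: 35  257  855  2099  4331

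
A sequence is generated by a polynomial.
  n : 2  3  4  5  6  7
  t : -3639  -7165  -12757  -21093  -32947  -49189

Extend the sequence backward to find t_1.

Δ: -3526, -5592, -8336, -11854, -16242
Δ²: -2066, -2744, -3518, -4388
Δ³: -678, -774, -870
Δ⁴: -96, -96
The fourth differences are constant at -96.
Work back: -678 + 96 = -582;  -2066 + 582 = -1484;  -3526 + 1484 = -2042;  -3639 + 2042 = -1597

-1597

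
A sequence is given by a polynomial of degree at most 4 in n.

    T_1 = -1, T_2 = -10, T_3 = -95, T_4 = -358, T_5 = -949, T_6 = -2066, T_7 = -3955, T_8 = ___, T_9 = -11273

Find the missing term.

-6910

Using the first 7 terms:
D1: -9, -85, -263, -591, -1117, -1889
D2: -76, -178, -328, -526, -772
D3: -102, -150, -198, -246
D4: -48, -48, -48
Constant fourth difference = -48.
Extend forward: -246 − 48 = -294;  -772 − 294 = -1066;  -1889 − 1066 = -2955;  -3955 − 2955 = -6910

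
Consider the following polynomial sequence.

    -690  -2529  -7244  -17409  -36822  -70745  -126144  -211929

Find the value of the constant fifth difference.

First differences: -1839, -4715, -10165, -19413, -33923, -55399, -85785
Second differences: -2876, -5450, -9248, -14510, -21476, -30386
Third differences: -2574, -3798, -5262, -6966, -8910
Fourth differences: -1224, -1464, -1704, -1944
Fifth differences: -240, -240, -240

-240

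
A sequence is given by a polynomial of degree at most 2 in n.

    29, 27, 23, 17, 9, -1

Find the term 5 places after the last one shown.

-81

First differences: -2 , -4 , -6 , -8 , -10
Second differences: -2 , -2 , -2 , -2
Constant second difference = -2, so extend:
-10 − 2 = -12;  -1 − 12 = -13
-12 − 2 = -14;  -13 − 14 = -27
-14 − 2 = -16;  -27 − 16 = -43
-16 − 2 = -18;  -43 − 18 = -61
-18 − 2 = -20;  -61 − 20 = -81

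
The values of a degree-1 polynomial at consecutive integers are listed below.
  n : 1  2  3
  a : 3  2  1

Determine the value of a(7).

-3

-1  -1
The first differences are constant (-1).
1 − 1 = 0
0 − 1 = -1
-1 − 1 = -2
-2 − 1 = -3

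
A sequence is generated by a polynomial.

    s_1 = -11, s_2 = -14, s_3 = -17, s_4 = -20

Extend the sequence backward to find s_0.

-8

Δ: -3  -3  -3
The first differences are constant at -3.
Work back: -11 + 3 = -8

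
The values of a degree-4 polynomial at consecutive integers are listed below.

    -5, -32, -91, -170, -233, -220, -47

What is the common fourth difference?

24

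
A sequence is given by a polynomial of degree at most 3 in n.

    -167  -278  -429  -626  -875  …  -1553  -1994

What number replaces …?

Using the first 5 terms:
Δ: -111  -151  -197  -249
Δ²: -40  -46  -52
Δ³: -6  -6
Constant third difference = -6.
Extend forward: -52 − 6 = -58;  -249 − 58 = -307;  -875 − 307 = -1182

-1182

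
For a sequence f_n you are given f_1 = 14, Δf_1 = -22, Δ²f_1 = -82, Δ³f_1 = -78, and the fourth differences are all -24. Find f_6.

-1816

Build the table forward from the leading diagonal:
Fourth differences: -24, -24, -24, -24, -24, -24
Third differences: -78, -102, -126, -150, -174, -198
Second differences: -82, -160, -262, -388, -538, -712
First differences: -22, -104, -264, -526, -914, -1452
f: 14, -8, -112, -376, -902, -1816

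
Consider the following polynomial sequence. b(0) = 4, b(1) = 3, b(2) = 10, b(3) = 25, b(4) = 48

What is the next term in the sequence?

79

-1, 7, 15, 23
8, 8, 8
Constant second difference = 8, so extend:
23 + 8 = 31;  48 + 31 = 79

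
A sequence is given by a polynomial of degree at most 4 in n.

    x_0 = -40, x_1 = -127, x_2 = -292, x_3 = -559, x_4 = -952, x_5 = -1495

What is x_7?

First differences: -87 , -165 , -267 , -393 , -543
Second differences: -78 , -102 , -126 , -150
Third differences: -24 , -24 , -24
Constant third difference = -24, so extend:
-150 − 24 = -174;  -543 − 174 = -717;  -1495 − 717 = -2212
-174 − 24 = -198;  -717 − 198 = -915;  -2212 − 915 = -3127

-3127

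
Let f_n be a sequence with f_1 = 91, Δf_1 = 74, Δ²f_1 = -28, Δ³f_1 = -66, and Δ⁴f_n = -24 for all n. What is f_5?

Build the table forward from the leading diagonal:
Fourth differences: -24, -24, -24, -24, -24
Third differences: -66, -90, -114, -138, -162
Second differences: -28, -94, -184, -298, -436
First differences: 74, 46, -48, -232, -530
f: 91, 165, 211, 163, -69

-69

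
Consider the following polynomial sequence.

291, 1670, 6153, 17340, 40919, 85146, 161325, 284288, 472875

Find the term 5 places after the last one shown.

Δ: 1379  4483  11187  23579  44227  76179  122963  188587
Δ²: 3104  6704  12392  20648  31952  46784  65624
Δ³: 3600  5688  8256  11304  14832  18840
Δ⁴: 2088  2568  3048  3528  4008
Δ⁵: 480  480  480  480
The fifth differences are constant (480).
4008 + 480 = 4488;  18840 + 4488 = 23328;  65624 + 23328 = 88952;  188587 + 88952 = 277539;  472875 + 277539 = 750414
4488 + 480 = 4968;  23328 + 4968 = 28296;  88952 + 28296 = 117248;  277539 + 117248 = 394787;  750414 + 394787 = 1145201
4968 + 480 = 5448;  28296 + 5448 = 33744;  117248 + 33744 = 150992;  394787 + 150992 = 545779;  1145201 + 545779 = 1690980
5448 + 480 = 5928;  33744 + 5928 = 39672;  150992 + 39672 = 190664;  545779 + 190664 = 736443;  1690980 + 736443 = 2427423
5928 + 480 = 6408;  39672 + 6408 = 46080;  190664 + 46080 = 236744;  736443 + 236744 = 973187;  2427423 + 973187 = 3400610

3400610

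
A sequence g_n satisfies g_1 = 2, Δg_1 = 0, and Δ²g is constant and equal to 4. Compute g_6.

Build the table forward from the leading diagonal:
D2: 4, 4, 4, 4, 4, 4
D1: 0, 4, 8, 12, 16, 20
g: 2, 2, 6, 14, 26, 42

42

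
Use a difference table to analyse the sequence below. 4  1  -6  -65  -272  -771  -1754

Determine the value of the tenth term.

-10247

First differences: -3 , -7 , -59 , -207 , -499 , -983
Second differences: -4 , -52 , -148 , -292 , -484
Third differences: -48 , -96 , -144 , -192
Fourth differences: -48 , -48 , -48
Fourth differences constant at -48.
-192 − 48 = -240;  -484 − 240 = -724;  -983 − 724 = -1707;  -1754 − 1707 = -3461
-240 − 48 = -288;  -724 − 288 = -1012;  -1707 − 1012 = -2719;  -3461 − 2719 = -6180
-288 − 48 = -336;  -1012 − 336 = -1348;  -2719 − 1348 = -4067;  -6180 − 4067 = -10247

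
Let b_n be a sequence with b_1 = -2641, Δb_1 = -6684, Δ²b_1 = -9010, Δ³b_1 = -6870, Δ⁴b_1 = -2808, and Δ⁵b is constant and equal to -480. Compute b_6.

Build the table forward from the leading diagonal:
D5: -480  -480  -480  -480  -480  -480
D4: -2808  -3288  -3768  -4248  -4728  -5208
D3: -6870  -9678  -12966  -16734  -20982  -25710
D2: -9010  -15880  -25558  -38524  -55258  -76240
D1: -6684  -15694  -31574  -57132  -95656  -150914
b: -2641  -9325  -25019  -56593  -113725  -209381

-209381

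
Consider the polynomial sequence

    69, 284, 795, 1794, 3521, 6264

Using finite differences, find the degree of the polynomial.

4

Δ: 215, 511, 999, 1727, 2743
Δ²: 296, 488, 728, 1016
Δ³: 192, 240, 288
Δ⁴: 48, 48
The fourth differences are constant, so the polynomial has degree 4.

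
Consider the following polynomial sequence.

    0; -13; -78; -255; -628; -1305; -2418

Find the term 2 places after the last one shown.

-6600

Δ: -13, -65, -177, -373, -677, -1113
Δ²: -52, -112, -196, -304, -436
Δ³: -60, -84, -108, -132
Δ⁴: -24, -24, -24
Fourth differences constant at -24.
-132 − 24 = -156;  -436 − 156 = -592;  -1113 − 592 = -1705;  -2418 − 1705 = -4123
-156 − 24 = -180;  -592 − 180 = -772;  -1705 − 772 = -2477;  -4123 − 2477 = -6600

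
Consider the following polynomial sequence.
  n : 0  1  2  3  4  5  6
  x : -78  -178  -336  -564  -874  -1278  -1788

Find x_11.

-100, -158, -228, -310, -404, -510
-58, -70, -82, -94, -106
-12, -12, -12, -12
Third differences constant at -12.
-106 − 12 = -118;  -510 − 118 = -628;  -1788 − 628 = -2416
-118 − 12 = -130;  -628 − 130 = -758;  -2416 − 758 = -3174
-130 − 12 = -142;  -758 − 142 = -900;  -3174 − 900 = -4074
-142 − 12 = -154;  -900 − 154 = -1054;  -4074 − 1054 = -5128
-154 − 12 = -166;  -1054 − 166 = -1220;  -5128 − 1220 = -6348

-6348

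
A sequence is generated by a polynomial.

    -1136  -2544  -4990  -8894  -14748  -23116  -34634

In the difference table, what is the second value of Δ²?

-1458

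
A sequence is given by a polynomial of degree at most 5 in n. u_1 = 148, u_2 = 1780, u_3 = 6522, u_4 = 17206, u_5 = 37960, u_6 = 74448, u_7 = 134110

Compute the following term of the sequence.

226402

First differences: 1632, 4742, 10684, 20754, 36488, 59662
Second differences: 3110, 5942, 10070, 15734, 23174
Third differences: 2832, 4128, 5664, 7440
Fourth differences: 1296, 1536, 1776
Fifth differences: 240, 240
Fifth differences constant at 240.
1776 + 240 = 2016;  7440 + 2016 = 9456;  23174 + 9456 = 32630;  59662 + 32630 = 92292;  134110 + 92292 = 226402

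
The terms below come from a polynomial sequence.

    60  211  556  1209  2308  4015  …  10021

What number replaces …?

6516

Using the first 6 terms:
151, 345, 653, 1099, 1707
194, 308, 446, 608
114, 138, 162
24, 24
Constant fourth difference = 24.
Extend forward: 162 + 24 = 186;  608 + 186 = 794;  1707 + 794 = 2501;  4015 + 2501 = 6516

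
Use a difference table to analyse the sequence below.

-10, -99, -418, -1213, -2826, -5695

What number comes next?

Δ: -89 , -319 , -795 , -1613 , -2869
Δ²: -230 , -476 , -818 , -1256
Δ³: -246 , -342 , -438
Δ⁴: -96 , -96
Constant fourth difference = -96, so extend:
-438 − 96 = -534;  -1256 − 534 = -1790;  -2869 − 1790 = -4659;  -5695 − 4659 = -10354

-10354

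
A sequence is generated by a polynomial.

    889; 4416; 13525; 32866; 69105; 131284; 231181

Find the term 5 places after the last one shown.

1945546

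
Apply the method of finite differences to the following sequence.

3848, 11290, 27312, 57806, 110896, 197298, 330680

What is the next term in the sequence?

528022

First differences: 7442  16022  30494  53090  86402  133382
Second differences: 8580  14472  22596  33312  46980
Third differences: 5892  8124  10716  13668
Fourth differences: 2232  2592  2952
Fifth differences: 360  360
Constant fifth difference = 360, so extend:
2952 + 360 = 3312;  13668 + 3312 = 16980;  46980 + 16980 = 63960;  133382 + 63960 = 197342;  330680 + 197342 = 528022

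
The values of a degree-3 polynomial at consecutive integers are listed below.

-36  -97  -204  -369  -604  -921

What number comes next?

D1: -61, -107, -165, -235, -317
D2: -46, -58, -70, -82
D3: -12, -12, -12
Constant third difference = -12, so extend:
-82 − 12 = -94;  -317 − 94 = -411;  -921 − 411 = -1332

-1332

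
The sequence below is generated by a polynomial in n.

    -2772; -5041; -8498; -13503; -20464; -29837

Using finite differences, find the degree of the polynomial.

Δ: -2269, -3457, -5005, -6961, -9373
Δ²: -1188, -1548, -1956, -2412
Δ³: -360, -408, -456
Δ⁴: -48, -48
The fourth differences are constant, so the polynomial has degree 4.

4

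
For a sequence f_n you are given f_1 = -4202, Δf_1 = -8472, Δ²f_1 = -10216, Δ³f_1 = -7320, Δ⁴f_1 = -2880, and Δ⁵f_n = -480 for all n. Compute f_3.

-31362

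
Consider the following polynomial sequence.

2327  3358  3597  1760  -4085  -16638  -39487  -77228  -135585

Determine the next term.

D1: 1031 , 239 , -1837 , -5845 , -12553 , -22849 , -37741 , -58357
D2: -792 , -2076 , -4008 , -6708 , -10296 , -14892 , -20616
D3: -1284 , -1932 , -2700 , -3588 , -4596 , -5724
D4: -648 , -768 , -888 , -1008 , -1128
D5: -120 , -120 , -120 , -120
Fifth differences constant at -120.
-1128 − 120 = -1248;  -5724 − 1248 = -6972;  -20616 − 6972 = -27588;  -58357 − 27588 = -85945;  -135585 − 85945 = -221530

-221530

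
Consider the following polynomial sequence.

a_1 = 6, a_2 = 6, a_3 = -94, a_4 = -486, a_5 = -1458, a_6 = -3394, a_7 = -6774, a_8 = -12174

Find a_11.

-47694

First differences: 0 , -100 , -392 , -972 , -1936 , -3380 , -5400
Second differences: -100 , -292 , -580 , -964 , -1444 , -2020
Third differences: -192 , -288 , -384 , -480 , -576
Fourth differences: -96 , -96 , -96 , -96
The fourth differences are constant (-96).
-576 − 96 = -672;  -2020 − 672 = -2692;  -5400 − 2692 = -8092;  -12174 − 8092 = -20266
-672 − 96 = -768;  -2692 − 768 = -3460;  -8092 − 3460 = -11552;  -20266 − 11552 = -31818
-768 − 96 = -864;  -3460 − 864 = -4324;  -11552 − 4324 = -15876;  -31818 − 15876 = -47694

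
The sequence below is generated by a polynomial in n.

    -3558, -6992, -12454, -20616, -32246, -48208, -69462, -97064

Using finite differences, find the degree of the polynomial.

First differences: -3434, -5462, -8162, -11630, -15962, -21254, -27602
Second differences: -2028, -2700, -3468, -4332, -5292, -6348
Third differences: -672, -768, -864, -960, -1056
Fourth differences: -96, -96, -96, -96
The fourth differences are constant, so the polynomial has degree 4.

4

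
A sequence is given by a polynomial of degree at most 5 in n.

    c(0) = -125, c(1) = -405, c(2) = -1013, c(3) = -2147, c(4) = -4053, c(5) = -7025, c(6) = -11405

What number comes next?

-17583

D1: -280  -608  -1134  -1906  -2972  -4380
D2: -328  -526  -772  -1066  -1408
D3: -198  -246  -294  -342
D4: -48  -48  -48
Fourth differences constant at -48.
-342 − 48 = -390;  -1408 − 390 = -1798;  -4380 − 1798 = -6178;  -11405 − 6178 = -17583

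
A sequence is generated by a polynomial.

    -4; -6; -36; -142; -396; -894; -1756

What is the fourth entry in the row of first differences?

-254

D1: -2, -30, -106, -254, -498, -862
D2: -28, -76, -148, -244, -364
D3: -48, -72, -96, -120
D4: -24, -24, -24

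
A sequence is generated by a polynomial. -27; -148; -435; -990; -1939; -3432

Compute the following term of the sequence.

-5643

Δ: -121 , -287 , -555 , -949 , -1493
Δ²: -166 , -268 , -394 , -544
Δ³: -102 , -126 , -150
Δ⁴: -24 , -24
The fourth differences are constant (-24).
-150 − 24 = -174;  -544 − 174 = -718;  -1493 − 718 = -2211;  -3432 − 2211 = -5643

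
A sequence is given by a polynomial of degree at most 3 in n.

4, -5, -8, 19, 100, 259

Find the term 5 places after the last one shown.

D1: -9, -3, 27, 81, 159
D2: 6, 30, 54, 78
D3: 24, 24, 24
Constant third difference = 24, so extend:
78 + 24 = 102;  159 + 102 = 261;  259 + 261 = 520
102 + 24 = 126;  261 + 126 = 387;  520 + 387 = 907
126 + 24 = 150;  387 + 150 = 537;  907 + 537 = 1444
150 + 24 = 174;  537 + 174 = 711;  1444 + 711 = 2155
174 + 24 = 198;  711 + 198 = 909;  2155 + 909 = 3064

3064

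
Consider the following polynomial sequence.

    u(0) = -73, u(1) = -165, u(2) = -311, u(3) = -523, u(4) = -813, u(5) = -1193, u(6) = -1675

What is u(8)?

-92, -146, -212, -290, -380, -482
-54, -66, -78, -90, -102
-12, -12, -12, -12
Third differences constant at -12.
-102 − 12 = -114;  -482 − 114 = -596;  -1675 − 596 = -2271
-114 − 12 = -126;  -596 − 126 = -722;  -2271 − 722 = -2993

-2993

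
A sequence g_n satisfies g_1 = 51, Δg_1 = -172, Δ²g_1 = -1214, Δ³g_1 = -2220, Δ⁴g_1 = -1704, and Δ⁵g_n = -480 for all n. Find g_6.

-44149

Build the table forward from the leading diagonal:
Δ⁵: -480, -480, -480, -480, -480, -480
Δ⁴: -1704, -2184, -2664, -3144, -3624, -4104
Δ³: -2220, -3924, -6108, -8772, -11916, -15540
Δ²: -1214, -3434, -7358, -13466, -22238, -34154
Δ: -172, -1386, -4820, -12178, -25644, -47882
g: 51, -121, -1507, -6327, -18505, -44149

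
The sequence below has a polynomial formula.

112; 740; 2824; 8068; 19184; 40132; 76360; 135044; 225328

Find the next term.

358564

First differences: 628, 2084, 5244, 11116, 20948, 36228, 58684, 90284
Second differences: 1456, 3160, 5872, 9832, 15280, 22456, 31600
Third differences: 1704, 2712, 3960, 5448, 7176, 9144
Fourth differences: 1008, 1248, 1488, 1728, 1968
Fifth differences: 240, 240, 240, 240
Fifth differences constant at 240.
1968 + 240 = 2208;  9144 + 2208 = 11352;  31600 + 11352 = 42952;  90284 + 42952 = 133236;  225328 + 133236 = 358564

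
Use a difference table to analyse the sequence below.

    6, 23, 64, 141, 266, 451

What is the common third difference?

First differences: 17, 41, 77, 125, 185
Second differences: 24, 36, 48, 60
Third differences: 12, 12, 12

12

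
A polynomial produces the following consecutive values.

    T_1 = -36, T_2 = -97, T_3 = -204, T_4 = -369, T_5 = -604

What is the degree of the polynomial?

D1: -61, -107, -165, -235
D2: -46, -58, -70
D3: -12, -12
The third differences are constant, so the polynomial has degree 3.

3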